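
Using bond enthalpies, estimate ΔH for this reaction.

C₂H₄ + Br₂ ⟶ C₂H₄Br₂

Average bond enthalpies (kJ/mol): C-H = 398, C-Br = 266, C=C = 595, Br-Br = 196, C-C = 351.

ΔH ≈ −92 kJ

Bonds broken (reactants):
  Br-Br: 1 × 196 = 196
  C-H: 4 × 398 = 1592
  C=C: 1 × 595 = 595
  Σ(broken) = 2383 kJ
Bonds formed (products):
  C-Br: 2 × 266 = 532
  C-C: 1 × 351 = 351
  C-H: 4 × 398 = 1592
  Σ(formed) = 2475 kJ
ΔH = Σ(broken) − Σ(formed) = 2383 − 2475 = −92 kJ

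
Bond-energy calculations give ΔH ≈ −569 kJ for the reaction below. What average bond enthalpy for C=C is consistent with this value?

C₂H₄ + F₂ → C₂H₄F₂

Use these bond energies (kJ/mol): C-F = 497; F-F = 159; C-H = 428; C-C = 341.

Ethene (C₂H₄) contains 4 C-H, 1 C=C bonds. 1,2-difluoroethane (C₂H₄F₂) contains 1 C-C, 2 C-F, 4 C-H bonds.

Let D be the C=C bond energy.
Σ(broken) = 4×428 + 1×D + 1×159 = 1871 + D
Σ(formed) = 1×341 + 2×497 + 4×428 = 3047
ΔH = Σ(broken) − Σ(formed) = (1871 + D) − (3047) = −1176 + D
Setting this equal to −569 kJ gives D = 607 kJ/mol.

D(C=C) ≈ 607 kJ/mol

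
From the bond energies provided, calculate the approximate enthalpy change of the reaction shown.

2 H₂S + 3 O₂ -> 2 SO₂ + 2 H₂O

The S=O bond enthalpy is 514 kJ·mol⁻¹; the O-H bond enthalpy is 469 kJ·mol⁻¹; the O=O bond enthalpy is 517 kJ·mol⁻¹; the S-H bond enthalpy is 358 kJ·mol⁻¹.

ΔH ≈ −949 kJ

Bonds broken (reactants):
  O=O: 3 × 517 = 1551
  S-H: 4 × 358 = 1432
  Σ(broken) = 2983 kJ
Bonds formed (products):
  O-H: 4 × 469 = 1876
  S=O: 4 × 514 = 2056
  Σ(formed) = 3932 kJ
ΔH = Σ(broken) − Σ(formed) = 2983 − 3932 = −949 kJ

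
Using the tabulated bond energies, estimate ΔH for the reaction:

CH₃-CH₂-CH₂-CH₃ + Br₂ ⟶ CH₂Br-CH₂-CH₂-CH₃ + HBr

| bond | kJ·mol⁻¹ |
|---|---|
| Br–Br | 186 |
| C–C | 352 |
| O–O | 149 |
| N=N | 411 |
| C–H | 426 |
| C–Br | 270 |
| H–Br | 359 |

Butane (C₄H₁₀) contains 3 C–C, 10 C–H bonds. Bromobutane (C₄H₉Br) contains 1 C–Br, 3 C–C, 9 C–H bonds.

ΔH ≈ −17 kJ

Bonds broken (reactants):
  Br–Br: 1 × 186 = 186
  C–C: 3 × 352 = 1056
  C–H: 10 × 426 = 4260
  Σ(broken) = 5502 kJ
Bonds formed (products):
  C–Br: 1 × 270 = 270
  C–C: 3 × 352 = 1056
  C–H: 9 × 426 = 3834
  H–Br: 1 × 359 = 359
  Σ(formed) = 5519 kJ
ΔH = Σ(broken) − Σ(formed) = 5502 − 5519 = −17 kJ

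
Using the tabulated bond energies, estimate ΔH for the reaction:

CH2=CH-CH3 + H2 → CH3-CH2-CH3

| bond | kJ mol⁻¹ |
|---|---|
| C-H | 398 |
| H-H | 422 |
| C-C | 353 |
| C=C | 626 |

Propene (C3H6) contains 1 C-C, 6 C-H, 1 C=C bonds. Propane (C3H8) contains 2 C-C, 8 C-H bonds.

ΔH ≈ −101 kJ

Bonds broken (reactants):
  C-C: 1 × 353 = 353
  C-H: 6 × 398 = 2388
  C=C: 1 × 626 = 626
  H-H: 1 × 422 = 422
  Σ(broken) = 3789 kJ
Bonds formed (products):
  C-C: 2 × 353 = 706
  C-H: 8 × 398 = 3184
  Σ(formed) = 3890 kJ
ΔH = Σ(broken) − Σ(formed) = 3789 − 3890 = −101 kJ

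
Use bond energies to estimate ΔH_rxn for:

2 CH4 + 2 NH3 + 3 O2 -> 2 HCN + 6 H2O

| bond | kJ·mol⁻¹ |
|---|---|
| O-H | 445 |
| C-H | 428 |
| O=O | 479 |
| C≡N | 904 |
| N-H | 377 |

ΔH ≈ −881 kJ

Bonds broken (reactants):
  C-H: 8 × 428 = 3424
  N-H: 6 × 377 = 2262
  O=O: 3 × 479 = 1437
  Σ(broken) = 7123 kJ
Bonds formed (products):
  C≡N: 2 × 904 = 1808
  C-H: 2 × 428 = 856
  O-H: 12 × 445 = 5340
  Σ(formed) = 8004 kJ
ΔH = Σ(broken) − Σ(formed) = 7123 − 8004 = −881 kJ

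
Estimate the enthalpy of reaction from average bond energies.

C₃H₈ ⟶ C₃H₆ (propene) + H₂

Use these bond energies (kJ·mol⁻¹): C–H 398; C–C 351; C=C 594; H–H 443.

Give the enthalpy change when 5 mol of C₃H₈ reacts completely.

ΔH = +550 kJ

Bonds broken (reactants):
  C–C: 2 × 351 = 702
  C–H: 8 × 398 = 3184
  Σ(broken) = 3886 kJ
Bonds formed (products):
  C–C: 1 × 351 = 351
  C–H: 6 × 398 = 2388
  C=C: 1 × 594 = 594
  H–H: 1 × 443 = 443
  Σ(formed) = 3776 kJ
ΔH = Σ(broken) − Σ(formed) = 3886 − 3776 = +110 kJ
For 5× the reaction as written: 5 × (+110) = +550 kJ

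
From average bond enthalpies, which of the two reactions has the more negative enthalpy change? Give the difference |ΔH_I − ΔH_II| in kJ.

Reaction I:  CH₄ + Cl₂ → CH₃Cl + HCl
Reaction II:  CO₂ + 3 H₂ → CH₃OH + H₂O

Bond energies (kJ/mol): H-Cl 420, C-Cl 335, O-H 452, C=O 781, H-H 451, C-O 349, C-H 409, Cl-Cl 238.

Reaction I:
  Bonds broken (reactants):
    C-H: 4 × 409 = 1636
    Cl-Cl: 1 × 238 = 238
    Σ(broken) = 1874 kJ
  Bonds formed (products):
    C-Cl: 1 × 335 = 335
    C-H: 3 × 409 = 1227
    H-Cl: 1 × 420 = 420
    Σ(formed) = 1982 kJ
  ΔH_I = 1874 − 1982 = −108 kJ
Reaction II:
  Bonds broken (reactants):
    C=O: 2 × 781 = 1562
    H-H: 3 × 451 = 1353
    Σ(broken) = 2915 kJ
  Bonds formed (products):
    C-H: 3 × 409 = 1227
    C-O: 1 × 349 = 349
    O-H: 3 × 452 = 1356
    Σ(formed) = 2932 kJ
  ΔH_II = 2915 − 2932 = −17 kJ
ΔH_I − ΔH_II = −91 kJ, so reaction I has the more negative ΔH; |ΔH_I − ΔH_II| = 91 kJ.

Reaction I, by 91 kJ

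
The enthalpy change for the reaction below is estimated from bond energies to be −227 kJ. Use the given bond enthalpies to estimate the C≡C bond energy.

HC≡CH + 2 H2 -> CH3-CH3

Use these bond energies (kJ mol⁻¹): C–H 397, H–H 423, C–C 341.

D(C≡C) ≈ 856 kJ/mol

Let D be the C≡C bond energy.
Σ(broken) = 1×D + 2×397 + 2×423 = 1640 + D
Σ(formed) = 1×341 + 6×397 = 2723
ΔH = Σ(broken) − Σ(formed) = (1640 + D) − (2723) = −1083 + D
Setting this equal to −227 kJ gives D = 856 kJ/mol.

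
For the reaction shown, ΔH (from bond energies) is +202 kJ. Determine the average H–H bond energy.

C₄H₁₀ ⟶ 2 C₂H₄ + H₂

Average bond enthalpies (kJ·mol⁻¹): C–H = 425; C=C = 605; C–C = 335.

D(H–H) ≈ 443 kJ/mol

Let D be the H–H bond energy.
Σ(broken) = 3×335 + 10×425 = 5255
Σ(formed) = 8×425 + 2×605 + 1×D = 4610 + D
ΔH = Σ(broken) − Σ(formed) = (5255) − (4610 + D) = +645 − D
Setting this equal to +202 kJ gives D = 443 kJ/mol.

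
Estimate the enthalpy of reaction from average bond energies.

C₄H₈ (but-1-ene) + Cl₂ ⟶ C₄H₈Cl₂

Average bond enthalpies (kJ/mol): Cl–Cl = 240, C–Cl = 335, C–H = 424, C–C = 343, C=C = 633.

Bonds broken (reactants):
  C–C: 2 × 343 = 686
  C–H: 8 × 424 = 3392
  C=C: 1 × 633 = 633
  Cl–Cl: 1 × 240 = 240
  Σ(broken) = 4951 kJ
Bonds formed (products):
  C–C: 3 × 343 = 1029
  C–Cl: 2 × 335 = 670
  C–H: 8 × 424 = 3392
  Σ(formed) = 5091 kJ
ΔH = Σ(broken) − Σ(formed) = 4951 − 5091 = −140 kJ

ΔH ≈ −140 kJ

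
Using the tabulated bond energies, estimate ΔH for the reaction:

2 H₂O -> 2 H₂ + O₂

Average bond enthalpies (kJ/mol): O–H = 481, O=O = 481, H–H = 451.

ΔH ≈ +541 kJ

Bonds broken (reactants):
  O–H: 4 × 481 = 1924
  Σ(broken) = 1924 kJ
Bonds formed (products):
  H–H: 2 × 451 = 902
  O=O: 1 × 481 = 481
  Σ(formed) = 1383 kJ
ΔH = Σ(broken) − Σ(formed) = 1924 − 1383 = +541 kJ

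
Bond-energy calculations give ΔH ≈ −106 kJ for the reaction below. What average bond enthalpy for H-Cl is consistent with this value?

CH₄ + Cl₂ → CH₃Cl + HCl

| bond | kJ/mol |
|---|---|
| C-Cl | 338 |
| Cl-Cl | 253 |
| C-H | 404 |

Let D be the H-Cl bond energy.
Σ(broken) = 4×404 + 1×253 = 1869
Σ(formed) = 1×338 + 3×404 + 1×D = 1550 + D
ΔH = Σ(broken) − Σ(formed) = (1869) − (1550 + D) = +319 − D
Setting this equal to −106 kJ gives D = 425 kJ/mol.

D(H-Cl) ≈ 425 kJ/mol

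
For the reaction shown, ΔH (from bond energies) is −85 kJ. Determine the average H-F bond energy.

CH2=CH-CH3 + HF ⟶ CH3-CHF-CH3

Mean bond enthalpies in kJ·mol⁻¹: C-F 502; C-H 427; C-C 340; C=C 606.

Let D be the H-F bond energy.
Σ(broken) = 1×340 + 6×427 + 1×606 + 1×D = 3508 + D
Σ(formed) = 2×340 + 1×502 + 7×427 = 4171
ΔH = Σ(broken) − Σ(formed) = (3508 + D) − (4171) = −663 + D
Setting this equal to −85 kJ gives D = 578 kJ/mol.

D(H-F) ≈ 578 kJ/mol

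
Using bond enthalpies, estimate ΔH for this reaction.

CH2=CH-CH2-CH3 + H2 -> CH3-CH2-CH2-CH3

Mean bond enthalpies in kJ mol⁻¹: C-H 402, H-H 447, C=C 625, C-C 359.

ΔH ≈ −91 kJ

Bonds broken (reactants):
  C-C: 2 × 359 = 718
  C-H: 8 × 402 = 3216
  C=C: 1 × 625 = 625
  H-H: 1 × 447 = 447
  Σ(broken) = 5006 kJ
Bonds formed (products):
  C-C: 3 × 359 = 1077
  C-H: 10 × 402 = 4020
  Σ(formed) = 5097 kJ
ΔH = Σ(broken) − Σ(formed) = 5006 − 5097 = −91 kJ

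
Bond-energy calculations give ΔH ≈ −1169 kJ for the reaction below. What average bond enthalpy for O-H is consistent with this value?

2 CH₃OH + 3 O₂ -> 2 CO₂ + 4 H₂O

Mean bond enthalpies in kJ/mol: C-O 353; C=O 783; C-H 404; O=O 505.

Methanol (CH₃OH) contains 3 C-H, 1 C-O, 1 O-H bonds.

D(O-H) ≈ 447 kJ/mol

Let D be the O-H bond energy.
Σ(broken) = 6×404 + 2×353 + 2×D + 3×505 = 4645 + 2D
Σ(formed) = 4×783 + 8×D = 3132 + 8D
ΔH = Σ(broken) − Σ(formed) = (4645 + 2D) − (3132 + 8D) = +1513 − 6D
Setting this equal to −1169 kJ gives 6D = 2682, so D = 447 kJ/mol.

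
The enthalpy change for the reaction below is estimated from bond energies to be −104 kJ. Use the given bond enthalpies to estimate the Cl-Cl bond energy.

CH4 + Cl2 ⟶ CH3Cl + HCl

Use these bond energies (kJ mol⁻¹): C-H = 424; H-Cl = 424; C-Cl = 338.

D(Cl-Cl) ≈ 234 kJ/mol

Let D be the Cl-Cl bond energy.
Σ(broken) = 4×424 + 1×D = 1696 + D
Σ(formed) = 1×338 + 3×424 + 1×424 = 2034
ΔH = Σ(broken) − Σ(formed) = (1696 + D) − (2034) = −338 + D
Setting this equal to −104 kJ gives D = 234 kJ/mol.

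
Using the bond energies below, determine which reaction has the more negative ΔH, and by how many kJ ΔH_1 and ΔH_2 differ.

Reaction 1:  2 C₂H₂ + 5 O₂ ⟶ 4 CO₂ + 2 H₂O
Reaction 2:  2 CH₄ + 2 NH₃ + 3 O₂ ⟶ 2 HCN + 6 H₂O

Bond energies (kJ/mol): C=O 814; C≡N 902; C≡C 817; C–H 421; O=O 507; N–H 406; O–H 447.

Reaction 1:
  Bonds broken (reactants):
    C≡C: 2 × 817 = 1634
    C–H: 4 × 421 = 1684
    O=O: 5 × 507 = 2535
    Σ(broken) = 5853 kJ
  Bonds formed (products):
    C=O: 8 × 814 = 6512
    O–H: 4 × 447 = 1788
    Σ(formed) = 8300 kJ
  ΔH_1 = 5853 − 8300 = −2447 kJ
Reaction 2:
  Bonds broken (reactants):
    C–H: 8 × 421 = 3368
    N–H: 6 × 406 = 2436
    O=O: 3 × 507 = 1521
    Σ(broken) = 7325 kJ
  Bonds formed (products):
    C≡N: 2 × 902 = 1804
    C–H: 2 × 421 = 842
    O–H: 12 × 447 = 5364
    Σ(formed) = 8010 kJ
  ΔH_2 = 7325 − 8010 = −685 kJ
ΔH_1 − ΔH_2 = −1762 kJ, so reaction 1 has the more negative ΔH; |ΔH_1 − ΔH_2| = 1762 kJ.

Reaction 1, by 1762 kJ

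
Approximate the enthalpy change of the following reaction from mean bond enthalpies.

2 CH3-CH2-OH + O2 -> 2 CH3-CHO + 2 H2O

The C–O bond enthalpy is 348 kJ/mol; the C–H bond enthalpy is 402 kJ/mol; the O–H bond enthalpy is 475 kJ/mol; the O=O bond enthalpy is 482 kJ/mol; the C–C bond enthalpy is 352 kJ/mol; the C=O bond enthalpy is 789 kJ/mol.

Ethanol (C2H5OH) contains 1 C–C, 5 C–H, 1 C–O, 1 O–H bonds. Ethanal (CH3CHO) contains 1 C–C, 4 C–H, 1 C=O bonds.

ΔH ≈ −546 kJ

Bonds broken (reactants):
  C–C: 2 × 352 = 704
  C–H: 10 × 402 = 4020
  C–O: 2 × 348 = 696
  O–H: 2 × 475 = 950
  O=O: 1 × 482 = 482
  Σ(broken) = 6852 kJ
Bonds formed (products):
  C–C: 2 × 352 = 704
  C–H: 8 × 402 = 3216
  C=O: 2 × 789 = 1578
  O–H: 4 × 475 = 1900
  Σ(formed) = 7398 kJ
ΔH = Σ(broken) − Σ(formed) = 6852 − 7398 = −546 kJ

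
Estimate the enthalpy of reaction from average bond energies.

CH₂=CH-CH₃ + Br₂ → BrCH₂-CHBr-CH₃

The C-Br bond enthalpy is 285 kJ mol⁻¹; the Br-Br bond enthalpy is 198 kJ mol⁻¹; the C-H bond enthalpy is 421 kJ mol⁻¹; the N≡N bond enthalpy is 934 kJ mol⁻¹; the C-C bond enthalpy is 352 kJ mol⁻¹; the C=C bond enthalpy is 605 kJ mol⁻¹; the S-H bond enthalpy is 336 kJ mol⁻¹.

ΔH ≈ −119 kJ

Bonds broken (reactants):
  Br-Br: 1 × 198 = 198
  C-C: 1 × 352 = 352
  C-H: 6 × 421 = 2526
  C=C: 1 × 605 = 605
  Σ(broken) = 3681 kJ
Bonds formed (products):
  C-Br: 2 × 285 = 570
  C-C: 2 × 352 = 704
  C-H: 6 × 421 = 2526
  Σ(formed) = 3800 kJ
ΔH = Σ(broken) − Σ(formed) = 3681 − 3800 = −119 kJ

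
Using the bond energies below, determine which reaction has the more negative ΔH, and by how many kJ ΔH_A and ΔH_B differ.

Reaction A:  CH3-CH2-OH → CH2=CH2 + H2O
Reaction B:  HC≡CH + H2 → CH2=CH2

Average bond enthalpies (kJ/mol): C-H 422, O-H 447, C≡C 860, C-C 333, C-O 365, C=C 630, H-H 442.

Reaction B, by 215 kJ

Reaction A:
  Bonds broken (reactants):
    C-C: 1 × 333 = 333
    C-H: 5 × 422 = 2110
    C-O: 1 × 365 = 365
    O-H: 1 × 447 = 447
    Σ(broken) = 3255 kJ
  Bonds formed (products):
    C-H: 4 × 422 = 1688
    C=C: 1 × 630 = 630
    O-H: 2 × 447 = 894
    Σ(formed) = 3212 kJ
  ΔH_A = 3255 − 3212 = +43 kJ
Reaction B:
  Bonds broken (reactants):
    C≡C: 1 × 860 = 860
    C-H: 2 × 422 = 844
    H-H: 1 × 442 = 442
    Σ(broken) = 2146 kJ
  Bonds formed (products):
    C-H: 4 × 422 = 1688
    C=C: 1 × 630 = 630
    Σ(formed) = 2318 kJ
  ΔH_B = 2146 − 2318 = −172 kJ
ΔH_A − ΔH_B = +215 kJ, so reaction B has the more negative ΔH; |ΔH_A − ΔH_B| = 215 kJ.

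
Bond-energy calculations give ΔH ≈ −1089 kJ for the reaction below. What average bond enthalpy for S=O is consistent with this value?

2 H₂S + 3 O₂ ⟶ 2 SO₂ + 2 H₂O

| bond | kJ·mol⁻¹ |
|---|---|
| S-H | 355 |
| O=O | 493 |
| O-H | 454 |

D(S=O) ≈ 543 kJ/mol

Let D be the S=O bond energy.
Σ(broken) = 3×493 + 4×355 = 2899
Σ(formed) = 4×454 + 4×D = 1816 + 4D
ΔH = Σ(broken) − Σ(formed) = (2899) − (1816 + 4D) = +1083 − 4D
Setting this equal to −1089 kJ gives 4D = 2172, so D = 543 kJ/mol.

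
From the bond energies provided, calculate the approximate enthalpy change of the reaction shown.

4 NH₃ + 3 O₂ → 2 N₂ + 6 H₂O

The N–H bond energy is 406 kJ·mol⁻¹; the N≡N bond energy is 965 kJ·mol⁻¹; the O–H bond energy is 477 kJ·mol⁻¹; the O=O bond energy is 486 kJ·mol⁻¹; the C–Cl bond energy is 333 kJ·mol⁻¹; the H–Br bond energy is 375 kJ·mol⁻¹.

ΔH ≈ −1324 kJ

Bonds broken (reactants):
  N–H: 12 × 406 = 4872
  O=O: 3 × 486 = 1458
  Σ(broken) = 6330 kJ
Bonds formed (products):
  N≡N: 2 × 965 = 1930
  O–H: 12 × 477 = 5724
  Σ(formed) = 7654 kJ
ΔH = Σ(broken) − Σ(formed) = 6330 − 7654 = −1324 kJ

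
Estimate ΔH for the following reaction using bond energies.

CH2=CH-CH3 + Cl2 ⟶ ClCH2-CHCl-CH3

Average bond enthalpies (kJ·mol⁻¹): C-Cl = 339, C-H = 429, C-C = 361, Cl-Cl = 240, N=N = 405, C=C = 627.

ΔH ≈ −172 kJ

Bonds broken (reactants):
  C-C: 1 × 361 = 361
  C-H: 6 × 429 = 2574
  C=C: 1 × 627 = 627
  Cl-Cl: 1 × 240 = 240
  Σ(broken) = 3802 kJ
Bonds formed (products):
  C-C: 2 × 361 = 722
  C-Cl: 2 × 339 = 678
  C-H: 6 × 429 = 2574
  Σ(formed) = 3974 kJ
ΔH = Σ(broken) − Σ(formed) = 3802 − 3974 = −172 kJ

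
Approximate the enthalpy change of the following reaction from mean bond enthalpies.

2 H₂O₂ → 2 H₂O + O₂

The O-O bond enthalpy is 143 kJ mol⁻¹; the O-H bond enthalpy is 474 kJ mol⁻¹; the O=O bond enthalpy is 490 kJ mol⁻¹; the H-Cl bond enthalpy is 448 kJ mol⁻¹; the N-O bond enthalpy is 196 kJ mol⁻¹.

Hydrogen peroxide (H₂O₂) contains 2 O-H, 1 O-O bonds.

Bonds broken (reactants):
  O-H: 4 × 474 = 1896
  O-O: 2 × 143 = 286
  Σ(broken) = 2182 kJ
Bonds formed (products):
  O-H: 4 × 474 = 1896
  O=O: 1 × 490 = 490
  Σ(formed) = 2386 kJ
ΔH = Σ(broken) − Σ(formed) = 2182 − 2386 = −204 kJ

ΔH ≈ −204 kJ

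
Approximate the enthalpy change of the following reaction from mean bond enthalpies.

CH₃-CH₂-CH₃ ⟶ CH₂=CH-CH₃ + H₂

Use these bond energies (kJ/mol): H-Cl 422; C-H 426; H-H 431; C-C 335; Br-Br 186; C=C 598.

Bonds broken (reactants):
  C-C: 2 × 335 = 670
  C-H: 8 × 426 = 3408
  Σ(broken) = 4078 kJ
Bonds formed (products):
  C-C: 1 × 335 = 335
  C-H: 6 × 426 = 2556
  C=C: 1 × 598 = 598
  H-H: 1 × 431 = 431
  Σ(formed) = 3920 kJ
ΔH = Σ(broken) − Σ(formed) = 4078 − 3920 = +158 kJ

ΔH ≈ +158 kJ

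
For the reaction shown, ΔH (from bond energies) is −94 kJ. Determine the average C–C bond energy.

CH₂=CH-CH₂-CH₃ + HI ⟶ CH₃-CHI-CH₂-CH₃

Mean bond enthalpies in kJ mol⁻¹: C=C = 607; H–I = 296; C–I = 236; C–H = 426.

Let D be the C–C bond energy.
Σ(broken) = 2×D + 8×426 + 1×607 + 1×296 = 4311 + 2D
Σ(formed) = 3×D + 9×426 + 1×236 = 4070 + 3D
ΔH = Σ(broken) − Σ(formed) = (4311 + 2D) − (4070 + 3D) = +241 − D
Setting this equal to −94 kJ gives D = 335 kJ/mol.

D(C–C) ≈ 335 kJ/mol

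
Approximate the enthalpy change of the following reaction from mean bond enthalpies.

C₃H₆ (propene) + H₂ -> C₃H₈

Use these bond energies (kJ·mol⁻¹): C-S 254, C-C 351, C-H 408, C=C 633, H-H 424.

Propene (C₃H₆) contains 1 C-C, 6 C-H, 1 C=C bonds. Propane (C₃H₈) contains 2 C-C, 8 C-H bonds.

Bonds broken (reactants):
  C-C: 1 × 351 = 351
  C-H: 6 × 408 = 2448
  C=C: 1 × 633 = 633
  H-H: 1 × 424 = 424
  Σ(broken) = 3856 kJ
Bonds formed (products):
  C-C: 2 × 351 = 702
  C-H: 8 × 408 = 3264
  Σ(formed) = 3966 kJ
ΔH = Σ(broken) − Σ(formed) = 3856 − 3966 = −110 kJ

ΔH ≈ −110 kJ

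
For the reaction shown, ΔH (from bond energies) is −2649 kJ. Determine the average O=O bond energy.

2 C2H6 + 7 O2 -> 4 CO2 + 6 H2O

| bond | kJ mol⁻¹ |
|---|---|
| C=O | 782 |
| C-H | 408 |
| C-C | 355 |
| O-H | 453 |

D(O=O) ≈ 491 kJ/mol

Let D be the O=O bond energy.
Σ(broken) = 2×355 + 12×408 + 7×D = 5606 + 7D
Σ(formed) = 8×782 + 12×453 = 11692
ΔH = Σ(broken) − Σ(formed) = (5606 + 7D) − (11692) = −6086 + 7D
Setting this equal to −2649 kJ gives 7D = 3437, so D = 491 kJ/mol.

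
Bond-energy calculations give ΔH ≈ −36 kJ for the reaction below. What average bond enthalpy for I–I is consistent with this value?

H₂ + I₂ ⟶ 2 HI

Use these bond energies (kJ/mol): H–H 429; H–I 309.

Let D be the I–I bond energy.
Σ(broken) = 1×429 + 1×D = 429 + D
Σ(formed) = 2×309 = 618
ΔH = Σ(broken) − Σ(formed) = (429 + D) − (618) = −189 + D
Setting this equal to −36 kJ gives D = 153 kJ/mol.

D(I–I) ≈ 153 kJ/mol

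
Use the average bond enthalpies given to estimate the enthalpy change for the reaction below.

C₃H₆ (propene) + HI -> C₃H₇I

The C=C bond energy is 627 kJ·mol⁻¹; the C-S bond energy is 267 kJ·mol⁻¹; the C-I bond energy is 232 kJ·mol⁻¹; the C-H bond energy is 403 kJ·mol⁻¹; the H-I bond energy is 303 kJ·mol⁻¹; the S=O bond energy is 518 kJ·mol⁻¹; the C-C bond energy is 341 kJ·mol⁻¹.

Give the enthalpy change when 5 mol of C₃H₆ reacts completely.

ΔH = −230 kJ

Bonds broken (reactants):
  C-C: 1 × 341 = 341
  C-H: 6 × 403 = 2418
  C=C: 1 × 627 = 627
  H-I: 1 × 303 = 303
  Σ(broken) = 3689 kJ
Bonds formed (products):
  C-C: 2 × 341 = 682
  C-H: 7 × 403 = 2821
  C-I: 1 × 232 = 232
  Σ(formed) = 3735 kJ
ΔH = Σ(broken) − Σ(formed) = 3689 − 3735 = −46 kJ
For 5× the reaction as written: 5 × (−46) = −230 kJ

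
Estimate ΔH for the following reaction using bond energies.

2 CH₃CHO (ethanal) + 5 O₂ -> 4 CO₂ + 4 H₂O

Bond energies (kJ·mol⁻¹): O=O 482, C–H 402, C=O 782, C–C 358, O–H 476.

ΔH ≈ −2158 kJ

Bonds broken (reactants):
  C–C: 2 × 358 = 716
  C–H: 8 × 402 = 3216
  C=O: 2 × 782 = 1564
  O=O: 5 × 482 = 2410
  Σ(broken) = 7906 kJ
Bonds formed (products):
  C=O: 8 × 782 = 6256
  O–H: 8 × 476 = 3808
  Σ(formed) = 10064 kJ
ΔH = Σ(broken) − Σ(formed) = 7906 − 10064 = −2158 kJ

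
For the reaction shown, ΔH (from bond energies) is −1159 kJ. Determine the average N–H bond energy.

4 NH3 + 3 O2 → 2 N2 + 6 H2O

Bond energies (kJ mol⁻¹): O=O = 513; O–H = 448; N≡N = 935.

D(N–H) ≈ 379 kJ/mol

Let D be the N–H bond energy.
Σ(broken) = 12×D + 3×513 = 1539 + 12D
Σ(formed) = 2×935 + 12×448 = 7246
ΔH = Σ(broken) − Σ(formed) = (1539 + 12D) − (7246) = −5707 + 12D
Setting this equal to −1159 kJ gives 12D = 4548, so D = 379 kJ/mol.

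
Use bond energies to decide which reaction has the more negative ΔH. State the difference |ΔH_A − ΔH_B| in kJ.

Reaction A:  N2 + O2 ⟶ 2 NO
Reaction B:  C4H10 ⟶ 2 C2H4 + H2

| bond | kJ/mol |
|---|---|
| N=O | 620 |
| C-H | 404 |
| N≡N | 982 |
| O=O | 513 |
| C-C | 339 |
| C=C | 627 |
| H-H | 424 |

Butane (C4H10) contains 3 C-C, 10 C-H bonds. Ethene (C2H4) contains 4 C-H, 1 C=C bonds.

Reaction A:
  Bonds broken (reactants):
    N≡N: 1 × 982 = 982
    O=O: 1 × 513 = 513
    Σ(broken) = 1495 kJ
  Bonds formed (products):
    N=O: 2 × 620 = 1240
    Σ(formed) = 1240 kJ
  ΔH_A = 1495 − 1240 = +255 kJ
Reaction B:
  Bonds broken (reactants):
    C-C: 3 × 339 = 1017
    C-H: 10 × 404 = 4040
    Σ(broken) = 5057 kJ
  Bonds formed (products):
    C-H: 8 × 404 = 3232
    C=C: 2 × 627 = 1254
    H-H: 1 × 424 = 424
    Σ(formed) = 4910 kJ
  ΔH_B = 5057 − 4910 = +147 kJ
ΔH_A − ΔH_B = +108 kJ, so reaction B has the more negative ΔH; |ΔH_A − ΔH_B| = 108 kJ.

Reaction B, by 108 kJ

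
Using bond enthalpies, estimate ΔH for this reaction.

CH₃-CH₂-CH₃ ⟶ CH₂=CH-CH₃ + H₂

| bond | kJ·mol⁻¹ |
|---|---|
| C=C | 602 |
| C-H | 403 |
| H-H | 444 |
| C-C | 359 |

Bonds broken (reactants):
  C-C: 2 × 359 = 718
  C-H: 8 × 403 = 3224
  Σ(broken) = 3942 kJ
Bonds formed (products):
  C-C: 1 × 359 = 359
  C-H: 6 × 403 = 2418
  C=C: 1 × 602 = 602
  H-H: 1 × 444 = 444
  Σ(formed) = 3823 kJ
ΔH = Σ(broken) − Σ(formed) = 3942 − 3823 = +119 kJ

ΔH ≈ +119 kJ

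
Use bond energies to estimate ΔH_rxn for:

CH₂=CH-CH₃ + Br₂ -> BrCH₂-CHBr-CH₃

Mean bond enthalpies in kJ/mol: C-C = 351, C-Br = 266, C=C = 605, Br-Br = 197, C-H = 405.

ΔH ≈ −81 kJ

Bonds broken (reactants):
  Br-Br: 1 × 197 = 197
  C-C: 1 × 351 = 351
  C-H: 6 × 405 = 2430
  C=C: 1 × 605 = 605
  Σ(broken) = 3583 kJ
Bonds formed (products):
  C-Br: 2 × 266 = 532
  C-C: 2 × 351 = 702
  C-H: 6 × 405 = 2430
  Σ(formed) = 3664 kJ
ΔH = Σ(broken) − Σ(formed) = 3583 − 3664 = −81 kJ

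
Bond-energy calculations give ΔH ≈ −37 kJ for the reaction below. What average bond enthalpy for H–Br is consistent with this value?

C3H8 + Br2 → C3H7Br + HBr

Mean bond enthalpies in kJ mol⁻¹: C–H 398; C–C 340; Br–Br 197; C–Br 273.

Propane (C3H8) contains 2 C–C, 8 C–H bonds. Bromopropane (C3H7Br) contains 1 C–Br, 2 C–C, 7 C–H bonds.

Let D be the H–Br bond energy.
Σ(broken) = 1×197 + 2×340 + 8×398 = 4061
Σ(formed) = 1×273 + 2×340 + 7×398 + 1×D = 3739 + D
ΔH = Σ(broken) − Σ(formed) = (4061) − (3739 + D) = +322 − D
Setting this equal to −37 kJ gives D = 359 kJ/mol.

D(H–Br) ≈ 359 kJ/mol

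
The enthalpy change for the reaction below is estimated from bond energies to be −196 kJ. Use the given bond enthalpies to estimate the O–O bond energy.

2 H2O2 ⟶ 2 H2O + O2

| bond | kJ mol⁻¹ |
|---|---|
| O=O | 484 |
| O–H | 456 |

D(O–O) ≈ 144 kJ/mol

Let D be the O–O bond energy.
Σ(broken) = 4×456 + 2×D = 1824 + 2D
Σ(formed) = 4×456 + 1×484 = 2308
ΔH = Σ(broken) − Σ(formed) = (1824 + 2D) − (2308) = −484 + 2D
Setting this equal to −196 kJ gives 2D = 288, so D = 144 kJ/mol.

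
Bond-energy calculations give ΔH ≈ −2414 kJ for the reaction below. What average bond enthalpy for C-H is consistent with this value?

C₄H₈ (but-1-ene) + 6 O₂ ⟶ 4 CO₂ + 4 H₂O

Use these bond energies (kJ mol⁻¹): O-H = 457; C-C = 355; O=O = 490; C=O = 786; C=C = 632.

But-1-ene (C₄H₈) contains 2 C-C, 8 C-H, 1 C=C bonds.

D(C-H) ≈ 406 kJ/mol

Let D be the C-H bond energy.
Σ(broken) = 2×355 + 8×D + 1×632 + 6×490 = 4282 + 8D
Σ(formed) = 8×786 + 8×457 = 9944
ΔH = Σ(broken) − Σ(formed) = (4282 + 8D) − (9944) = −5662 + 8D
Setting this equal to −2414 kJ gives 8D = 3248, so D = 406 kJ/mol.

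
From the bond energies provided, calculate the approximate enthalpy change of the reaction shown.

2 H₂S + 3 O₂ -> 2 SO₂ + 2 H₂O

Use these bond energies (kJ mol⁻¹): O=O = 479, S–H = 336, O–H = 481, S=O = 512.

ΔH ≈ −1191 kJ

Bonds broken (reactants):
  O=O: 3 × 479 = 1437
  S–H: 4 × 336 = 1344
  Σ(broken) = 2781 kJ
Bonds formed (products):
  O–H: 4 × 481 = 1924
  S=O: 4 × 512 = 2048
  Σ(formed) = 3972 kJ
ΔH = Σ(broken) − Σ(formed) = 2781 − 3972 = −1191 kJ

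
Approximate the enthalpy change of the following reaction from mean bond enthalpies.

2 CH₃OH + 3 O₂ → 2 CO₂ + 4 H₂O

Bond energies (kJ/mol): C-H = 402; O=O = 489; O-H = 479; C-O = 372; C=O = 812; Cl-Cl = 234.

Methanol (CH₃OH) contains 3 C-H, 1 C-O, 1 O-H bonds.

Bonds broken (reactants):
  C-H: 6 × 402 = 2412
  C-O: 2 × 372 = 744
  O-H: 2 × 479 = 958
  O=O: 3 × 489 = 1467
  Σ(broken) = 5581 kJ
Bonds formed (products):
  C=O: 4 × 812 = 3248
  O-H: 8 × 479 = 3832
  Σ(formed) = 7080 kJ
ΔH = Σ(broken) − Σ(formed) = 5581 − 7080 = −1499 kJ

ΔH ≈ −1499 kJ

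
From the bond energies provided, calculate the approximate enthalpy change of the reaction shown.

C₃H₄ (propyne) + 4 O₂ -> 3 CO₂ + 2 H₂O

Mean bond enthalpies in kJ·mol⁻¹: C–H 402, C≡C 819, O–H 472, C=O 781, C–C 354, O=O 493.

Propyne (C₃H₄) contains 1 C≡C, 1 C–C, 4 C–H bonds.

ΔH ≈ −1821 kJ

Bonds broken (reactants):
  C≡C: 1 × 819 = 819
  C–C: 1 × 354 = 354
  C–H: 4 × 402 = 1608
  O=O: 4 × 493 = 1972
  Σ(broken) = 4753 kJ
Bonds formed (products):
  C=O: 6 × 781 = 4686
  O–H: 4 × 472 = 1888
  Σ(formed) = 6574 kJ
ΔH = Σ(broken) − Σ(formed) = 4753 − 6574 = −1821 kJ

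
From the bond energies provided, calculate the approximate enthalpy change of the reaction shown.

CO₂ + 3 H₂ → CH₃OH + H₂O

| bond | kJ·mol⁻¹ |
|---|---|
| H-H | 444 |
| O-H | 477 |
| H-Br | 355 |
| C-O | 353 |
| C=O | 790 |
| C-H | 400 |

ΔH ≈ −72 kJ

Bonds broken (reactants):
  C=O: 2 × 790 = 1580
  H-H: 3 × 444 = 1332
  Σ(broken) = 2912 kJ
Bonds formed (products):
  C-H: 3 × 400 = 1200
  C-O: 1 × 353 = 353
  O-H: 3 × 477 = 1431
  Σ(formed) = 2984 kJ
ΔH = Σ(broken) − Σ(formed) = 2912 − 2984 = −72 kJ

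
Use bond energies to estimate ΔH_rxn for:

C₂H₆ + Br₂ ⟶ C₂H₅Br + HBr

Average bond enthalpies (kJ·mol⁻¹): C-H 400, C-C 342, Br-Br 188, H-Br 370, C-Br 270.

ΔH ≈ −52 kJ

Bonds broken (reactants):
  Br-Br: 1 × 188 = 188
  C-C: 1 × 342 = 342
  C-H: 6 × 400 = 2400
  Σ(broken) = 2930 kJ
Bonds formed (products):
  C-Br: 1 × 270 = 270
  C-C: 1 × 342 = 342
  C-H: 5 × 400 = 2000
  H-Br: 1 × 370 = 370
  Σ(formed) = 2982 kJ
ΔH = Σ(broken) − Σ(formed) = 2930 − 2982 = −52 kJ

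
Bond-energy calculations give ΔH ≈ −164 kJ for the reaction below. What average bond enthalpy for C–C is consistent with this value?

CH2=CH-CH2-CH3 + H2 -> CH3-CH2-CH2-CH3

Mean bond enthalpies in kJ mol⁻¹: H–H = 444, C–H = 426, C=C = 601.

D(C–C) ≈ 357 kJ/mol

Let D be the C–C bond energy.
Σ(broken) = 2×D + 8×426 + 1×601 + 1×444 = 4453 + 2D
Σ(formed) = 3×D + 10×426 = 4260 + 3D
ΔH = Σ(broken) − Σ(formed) = (4453 + 2D) − (4260 + 3D) = +193 − D
Setting this equal to −164 kJ gives D = 357 kJ/mol.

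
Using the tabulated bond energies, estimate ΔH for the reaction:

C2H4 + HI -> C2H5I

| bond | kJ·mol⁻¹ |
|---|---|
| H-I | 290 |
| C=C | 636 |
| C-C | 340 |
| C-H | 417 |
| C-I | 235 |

Bonds broken (reactants):
  C-H: 4 × 417 = 1668
  C=C: 1 × 636 = 636
  H-I: 1 × 290 = 290
  Σ(broken) = 2594 kJ
Bonds formed (products):
  C-C: 1 × 340 = 340
  C-H: 5 × 417 = 2085
  C-I: 1 × 235 = 235
  Σ(formed) = 2660 kJ
ΔH = Σ(broken) − Σ(formed) = 2594 − 2660 = −66 kJ

ΔH ≈ −66 kJ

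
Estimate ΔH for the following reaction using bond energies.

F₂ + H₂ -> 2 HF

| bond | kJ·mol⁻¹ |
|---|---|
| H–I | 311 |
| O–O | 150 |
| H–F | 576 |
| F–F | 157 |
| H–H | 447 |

ΔH ≈ −548 kJ

Bonds broken (reactants):
  F–F: 1 × 157 = 157
  H–H: 1 × 447 = 447
  Σ(broken) = 604 kJ
Bonds formed (products):
  H–F: 2 × 576 = 1152
  Σ(formed) = 1152 kJ
ΔH = Σ(broken) − Σ(formed) = 604 − 1152 = −548 kJ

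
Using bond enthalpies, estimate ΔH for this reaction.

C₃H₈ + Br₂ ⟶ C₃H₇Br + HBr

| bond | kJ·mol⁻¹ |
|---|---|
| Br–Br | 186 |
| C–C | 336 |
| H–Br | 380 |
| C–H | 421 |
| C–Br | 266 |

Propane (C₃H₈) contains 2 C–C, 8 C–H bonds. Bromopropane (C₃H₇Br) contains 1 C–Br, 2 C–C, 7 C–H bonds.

ΔH ≈ −39 kJ

Bonds broken (reactants):
  Br–Br: 1 × 186 = 186
  C–C: 2 × 336 = 672
  C–H: 8 × 421 = 3368
  Σ(broken) = 4226 kJ
Bonds formed (products):
  C–Br: 1 × 266 = 266
  C–C: 2 × 336 = 672
  C–H: 7 × 421 = 2947
  H–Br: 1 × 380 = 380
  Σ(formed) = 4265 kJ
ΔH = Σ(broken) − Σ(formed) = 4226 − 4265 = −39 kJ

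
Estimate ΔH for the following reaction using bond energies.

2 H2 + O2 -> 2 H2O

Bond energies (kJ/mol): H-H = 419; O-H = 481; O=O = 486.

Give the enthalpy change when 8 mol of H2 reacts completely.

ΔH = −2400 kJ

Bonds broken (reactants):
  H-H: 2 × 419 = 838
  O=O: 1 × 486 = 486
  Σ(broken) = 1324 kJ
Bonds formed (products):
  O-H: 4 × 481 = 1924
  Σ(formed) = 1924 kJ
ΔH = Σ(broken) − Σ(formed) = 1324 − 1924 = −600 kJ
For 4× the reaction as written: 4 × (−600) = −2400 kJ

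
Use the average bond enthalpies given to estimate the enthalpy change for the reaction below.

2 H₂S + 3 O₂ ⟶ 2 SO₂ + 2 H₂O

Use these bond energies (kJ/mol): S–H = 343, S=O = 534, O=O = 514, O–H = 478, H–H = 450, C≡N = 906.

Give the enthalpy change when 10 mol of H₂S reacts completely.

ΔH = −5670 kJ

Bonds broken (reactants):
  O=O: 3 × 514 = 1542
  S–H: 4 × 343 = 1372
  Σ(broken) = 2914 kJ
Bonds formed (products):
  O–H: 4 × 478 = 1912
  S=O: 4 × 534 = 2136
  Σ(formed) = 4048 kJ
ΔH = Σ(broken) − Σ(formed) = 2914 − 4048 = −1134 kJ
For 5× the reaction as written: 5 × (−1134) = −5670 kJ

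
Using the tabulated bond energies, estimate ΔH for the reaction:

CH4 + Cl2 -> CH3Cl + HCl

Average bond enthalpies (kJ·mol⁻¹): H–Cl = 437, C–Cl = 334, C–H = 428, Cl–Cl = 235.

ΔH ≈ −108 kJ

Bonds broken (reactants):
  C–H: 4 × 428 = 1712
  Cl–Cl: 1 × 235 = 235
  Σ(broken) = 1947 kJ
Bonds formed (products):
  C–Cl: 1 × 334 = 334
  C–H: 3 × 428 = 1284
  H–Cl: 1 × 437 = 437
  Σ(formed) = 2055 kJ
ΔH = Σ(broken) − Σ(formed) = 1947 − 2055 = −108 kJ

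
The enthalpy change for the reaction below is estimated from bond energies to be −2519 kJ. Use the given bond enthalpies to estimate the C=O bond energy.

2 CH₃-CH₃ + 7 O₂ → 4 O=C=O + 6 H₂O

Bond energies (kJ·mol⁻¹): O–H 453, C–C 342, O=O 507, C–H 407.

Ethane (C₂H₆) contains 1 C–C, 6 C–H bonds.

Let D be the C=O bond energy.
Σ(broken) = 2×342 + 12×407 + 7×507 = 9117
Σ(formed) = 8×D + 12×453 = 5436 + 8D
ΔH = Σ(broken) − Σ(formed) = (9117) − (5436 + 8D) = +3681 − 8D
Setting this equal to −2519 kJ gives 8D = 6200, so D = 775 kJ/mol.

D(C=O) ≈ 775 kJ/mol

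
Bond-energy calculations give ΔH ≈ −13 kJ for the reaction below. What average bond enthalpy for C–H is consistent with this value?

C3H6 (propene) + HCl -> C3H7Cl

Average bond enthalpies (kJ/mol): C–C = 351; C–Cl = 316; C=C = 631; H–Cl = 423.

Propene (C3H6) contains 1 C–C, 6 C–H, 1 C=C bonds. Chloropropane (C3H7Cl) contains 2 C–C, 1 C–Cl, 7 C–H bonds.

Let D be the C–H bond energy.
Σ(broken) = 1×351 + 6×D + 1×631 + 1×423 = 1405 + 6D
Σ(formed) = 2×351 + 1×316 + 7×D = 1018 + 7D
ΔH = Σ(broken) − Σ(formed) = (1405 + 6D) − (1018 + 7D) = +387 − D
Setting this equal to −13 kJ gives D = 400 kJ/mol.

D(C–H) ≈ 400 kJ/mol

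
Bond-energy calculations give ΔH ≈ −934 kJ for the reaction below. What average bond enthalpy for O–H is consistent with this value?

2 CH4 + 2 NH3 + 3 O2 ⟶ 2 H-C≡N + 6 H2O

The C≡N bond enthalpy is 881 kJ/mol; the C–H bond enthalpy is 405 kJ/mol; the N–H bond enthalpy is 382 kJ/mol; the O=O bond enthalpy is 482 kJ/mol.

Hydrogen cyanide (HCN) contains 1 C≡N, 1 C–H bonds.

D(O–H) ≈ 445 kJ/mol

Let D be the O–H bond energy.
Σ(broken) = 8×405 + 6×382 + 3×482 = 6978
Σ(formed) = 2×881 + 2×405 + 12×D = 2572 + 12D
ΔH = Σ(broken) − Σ(formed) = (6978) − (2572 + 12D) = +4406 − 12D
Setting this equal to −934 kJ gives 12D = 5340, so D = 445 kJ/mol.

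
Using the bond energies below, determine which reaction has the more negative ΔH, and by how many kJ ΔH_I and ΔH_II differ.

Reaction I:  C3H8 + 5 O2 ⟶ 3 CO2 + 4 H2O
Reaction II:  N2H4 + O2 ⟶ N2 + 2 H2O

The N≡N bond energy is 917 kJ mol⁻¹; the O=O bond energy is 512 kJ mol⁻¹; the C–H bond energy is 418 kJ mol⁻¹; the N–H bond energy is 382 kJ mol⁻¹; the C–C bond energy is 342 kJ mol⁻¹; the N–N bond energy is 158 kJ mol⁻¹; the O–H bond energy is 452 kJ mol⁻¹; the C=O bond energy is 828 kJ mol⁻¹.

Reaction I, by 1469 kJ

Reaction I:
  Bonds broken (reactants):
    C–C: 2 × 342 = 684
    C–H: 8 × 418 = 3344
    O=O: 5 × 512 = 2560
    Σ(broken) = 6588 kJ
  Bonds formed (products):
    C=O: 6 × 828 = 4968
    O–H: 8 × 452 = 3616
    Σ(formed) = 8584 kJ
  ΔH_I = 6588 − 8584 = −1996 kJ
Reaction II:
  Bonds broken (reactants):
    N–H: 4 × 382 = 1528
    N–N: 1 × 158 = 158
    O=O: 1 × 512 = 512
    Σ(broken) = 2198 kJ
  Bonds formed (products):
    N≡N: 1 × 917 = 917
    O–H: 4 × 452 = 1808
    Σ(formed) = 2725 kJ
  ΔH_II = 2198 − 2725 = −527 kJ
ΔH_I − ΔH_II = −1469 kJ, so reaction I has the more negative ΔH; |ΔH_I − ΔH_II| = 1469 kJ.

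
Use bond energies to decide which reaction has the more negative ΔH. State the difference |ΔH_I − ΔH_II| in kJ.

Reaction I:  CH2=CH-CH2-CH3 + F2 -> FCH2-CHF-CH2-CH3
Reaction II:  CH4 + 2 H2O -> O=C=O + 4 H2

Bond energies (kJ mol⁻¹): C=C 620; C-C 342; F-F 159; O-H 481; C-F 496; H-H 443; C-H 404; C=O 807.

Reaction I, by 709 kJ

Reaction I:
  Bonds broken (reactants):
    C-C: 2 × 342 = 684
    C-H: 8 × 404 = 3232
    C=C: 1 × 620 = 620
    F-F: 1 × 159 = 159
    Σ(broken) = 4695 kJ
  Bonds formed (products):
    C-C: 3 × 342 = 1026
    C-F: 2 × 496 = 992
    C-H: 8 × 404 = 3232
    Σ(formed) = 5250 kJ
  ΔH_I = 4695 − 5250 = −555 kJ
Reaction II:
  Bonds broken (reactants):
    C-H: 4 × 404 = 1616
    O-H: 4 × 481 = 1924
    Σ(broken) = 3540 kJ
  Bonds formed (products):
    C=O: 2 × 807 = 1614
    H-H: 4 × 443 = 1772
    Σ(formed) = 3386 kJ
  ΔH_II = 3540 − 3386 = +154 kJ
ΔH_I − ΔH_II = −709 kJ, so reaction I has the more negative ΔH; |ΔH_I − ΔH_II| = 709 kJ.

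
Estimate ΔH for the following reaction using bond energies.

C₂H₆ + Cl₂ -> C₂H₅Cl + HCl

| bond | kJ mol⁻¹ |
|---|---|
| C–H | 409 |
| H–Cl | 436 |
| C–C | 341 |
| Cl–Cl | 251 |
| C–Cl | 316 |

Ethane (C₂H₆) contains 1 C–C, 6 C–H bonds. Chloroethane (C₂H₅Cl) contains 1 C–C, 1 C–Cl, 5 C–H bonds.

Bonds broken (reactants):
  C–C: 1 × 341 = 341
  C–H: 6 × 409 = 2454
  Cl–Cl: 1 × 251 = 251
  Σ(broken) = 3046 kJ
Bonds formed (products):
  C–C: 1 × 341 = 341
  C–Cl: 1 × 316 = 316
  C–H: 5 × 409 = 2045
  H–Cl: 1 × 436 = 436
  Σ(formed) = 3138 kJ
ΔH = Σ(broken) − Σ(formed) = 3046 − 3138 = −92 kJ

ΔH ≈ −92 kJ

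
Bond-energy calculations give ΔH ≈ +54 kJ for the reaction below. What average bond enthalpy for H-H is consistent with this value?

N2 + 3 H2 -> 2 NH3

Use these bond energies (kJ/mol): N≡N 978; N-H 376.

Let D be the H-H bond energy.
Σ(broken) = 3×D + 1×978 = 978 + 3D
Σ(formed) = 6×376 = 2256
ΔH = Σ(broken) − Σ(formed) = (978 + 3D) − (2256) = −1278 + 3D
Setting this equal to +54 kJ gives 3D = 1332, so D = 444 kJ/mol.

D(H-H) ≈ 444 kJ/mol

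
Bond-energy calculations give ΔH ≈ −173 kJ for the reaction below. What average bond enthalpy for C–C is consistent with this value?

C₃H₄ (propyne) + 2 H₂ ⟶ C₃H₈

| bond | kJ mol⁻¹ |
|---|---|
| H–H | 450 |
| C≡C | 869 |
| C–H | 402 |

D(C–C) ≈ 334 kJ/mol

Let D be the C–C bond energy.
Σ(broken) = 1×869 + 1×D + 4×402 + 2×450 = 3377 + D
Σ(formed) = 2×D + 8×402 = 3216 + 2D
ΔH = Σ(broken) − Σ(formed) = (3377 + D) − (3216 + 2D) = +161 − D
Setting this equal to −173 kJ gives D = 334 kJ/mol.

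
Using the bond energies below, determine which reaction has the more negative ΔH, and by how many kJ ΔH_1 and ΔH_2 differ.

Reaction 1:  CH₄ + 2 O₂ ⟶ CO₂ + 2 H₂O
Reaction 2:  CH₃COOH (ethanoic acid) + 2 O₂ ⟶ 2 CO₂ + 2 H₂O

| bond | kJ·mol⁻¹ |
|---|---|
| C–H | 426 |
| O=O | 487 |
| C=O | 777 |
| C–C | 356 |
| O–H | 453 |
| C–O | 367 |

Reaction 2, by 27 kJ

Reaction 1:
  Bonds broken (reactants):
    C–H: 4 × 426 = 1704
    O=O: 2 × 487 = 974
    Σ(broken) = 2678 kJ
  Bonds formed (products):
    C=O: 2 × 777 = 1554
    O–H: 4 × 453 = 1812
    Σ(formed) = 3366 kJ
  ΔH_1 = 2678 − 3366 = −688 kJ
Reaction 2:
  Bonds broken (reactants):
    C–C: 1 × 356 = 356
    C–H: 3 × 426 = 1278
    C–O: 1 × 367 = 367
    C=O: 1 × 777 = 777
    O–H: 1 × 453 = 453
    O=O: 2 × 487 = 974
    Σ(broken) = 4205 kJ
  Bonds formed (products):
    C=O: 4 × 777 = 3108
    O–H: 4 × 453 = 1812
    Σ(formed) = 4920 kJ
  ΔH_2 = 4205 − 4920 = −715 kJ
ΔH_1 − ΔH_2 = +27 kJ, so reaction 2 has the more negative ΔH; |ΔH_1 − ΔH_2| = 27 kJ.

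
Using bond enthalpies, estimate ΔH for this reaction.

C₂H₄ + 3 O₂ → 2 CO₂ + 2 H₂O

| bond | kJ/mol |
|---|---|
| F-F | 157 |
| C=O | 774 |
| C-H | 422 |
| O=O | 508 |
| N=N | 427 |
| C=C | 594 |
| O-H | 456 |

Bonds broken (reactants):
  C-H: 4 × 422 = 1688
  C=C: 1 × 594 = 594
  O=O: 3 × 508 = 1524
  Σ(broken) = 3806 kJ
Bonds formed (products):
  C=O: 4 × 774 = 3096
  O-H: 4 × 456 = 1824
  Σ(formed) = 4920 kJ
ΔH = Σ(broken) − Σ(formed) = 3806 − 4920 = −1114 kJ

ΔH ≈ −1114 kJ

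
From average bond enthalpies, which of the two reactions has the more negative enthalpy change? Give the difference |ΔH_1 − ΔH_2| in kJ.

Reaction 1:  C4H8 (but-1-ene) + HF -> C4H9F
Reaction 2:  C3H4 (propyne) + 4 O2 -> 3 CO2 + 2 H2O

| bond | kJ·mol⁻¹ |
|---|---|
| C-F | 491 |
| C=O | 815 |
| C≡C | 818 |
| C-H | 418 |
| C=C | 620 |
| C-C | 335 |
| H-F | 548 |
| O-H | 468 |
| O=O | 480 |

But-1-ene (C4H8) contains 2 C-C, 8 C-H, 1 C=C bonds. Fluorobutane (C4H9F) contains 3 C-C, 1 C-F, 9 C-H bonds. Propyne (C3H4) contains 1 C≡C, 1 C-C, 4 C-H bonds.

Reaction 1:
  Bonds broken (reactants):
    C-C: 2 × 335 = 670
    C-H: 8 × 418 = 3344
    C=C: 1 × 620 = 620
    H-F: 1 × 548 = 548
    Σ(broken) = 5182 kJ
  Bonds formed (products):
    C-C: 3 × 335 = 1005
    C-F: 1 × 491 = 491
    C-H: 9 × 418 = 3762
    Σ(formed) = 5258 kJ
  ΔH_1 = 5182 − 5258 = −76 kJ
Reaction 2:
  Bonds broken (reactants):
    C≡C: 1 × 818 = 818
    C-C: 1 × 335 = 335
    C-H: 4 × 418 = 1672
    O=O: 4 × 480 = 1920
    Σ(broken) = 4745 kJ
  Bonds formed (products):
    C=O: 6 × 815 = 4890
    O-H: 4 × 468 = 1872
    Σ(formed) = 6762 kJ
  ΔH_2 = 4745 − 6762 = −2017 kJ
ΔH_1 − ΔH_2 = +1941 kJ, so reaction 2 has the more negative ΔH; |ΔH_1 − ΔH_2| = 1941 kJ.

Reaction 2, by 1941 kJ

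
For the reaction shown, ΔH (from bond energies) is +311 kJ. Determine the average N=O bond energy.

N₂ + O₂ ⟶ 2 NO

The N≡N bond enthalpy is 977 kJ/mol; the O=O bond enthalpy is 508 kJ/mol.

D(N=O) ≈ 587 kJ/mol

Let D be the N=O bond energy.
Σ(broken) = 1×977 + 1×508 = 1485
Σ(formed) = 2×D = 2D
ΔH = Σ(broken) − Σ(formed) = (1485) − (2D) = +1485 − 2D
Setting this equal to +311 kJ gives 2D = 1174, so D = 587 kJ/mol.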